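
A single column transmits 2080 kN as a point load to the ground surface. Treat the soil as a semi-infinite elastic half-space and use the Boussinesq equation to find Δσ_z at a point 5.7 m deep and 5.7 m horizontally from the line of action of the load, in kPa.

Δσ_z ≈ 5.4 kPa

Boussinesq vertical stress below a point load on an elastic half-space:
Δσ_z = 3P/(2πz²) · [1 + (r/z)²]^(−5/2)
r/z = 5.7/5.7 = 1; [1+(r/z)²]^(−5/2) = 0.17678.
Δσ_z = 3×2080/(2π×5.7²) × 0.17678 = 30.567 × 0.17678 = 5.404 kPa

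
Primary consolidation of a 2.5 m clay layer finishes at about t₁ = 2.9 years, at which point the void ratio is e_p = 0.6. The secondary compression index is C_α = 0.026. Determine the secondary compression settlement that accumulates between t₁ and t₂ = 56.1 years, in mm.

Secondary compression: S_s = C_α·H/(1+e_p)·log₁₀(t₂/t₁)
S_s = 0.026×2.5/(1+0.6)×log₁₀(56.1/2.9)
    = 0.04063 × 1.287 = 0.05227 m

S_s ≈ 52.3 mm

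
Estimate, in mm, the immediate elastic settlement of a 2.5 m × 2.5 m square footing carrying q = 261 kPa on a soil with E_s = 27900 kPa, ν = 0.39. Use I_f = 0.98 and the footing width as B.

Immediate (elastic) settlement: S_e = q·B·(1−ν²)/E_s · I_f.
S_e = 261 × 2.5 × (1 − 0.39²) / 27900 × 0.98
    = 261 × 2.5 × 0.8479 / 27900 × 0.98
    = 0.01943 m = 19.43 mm

S_e ≈ 19.4 mm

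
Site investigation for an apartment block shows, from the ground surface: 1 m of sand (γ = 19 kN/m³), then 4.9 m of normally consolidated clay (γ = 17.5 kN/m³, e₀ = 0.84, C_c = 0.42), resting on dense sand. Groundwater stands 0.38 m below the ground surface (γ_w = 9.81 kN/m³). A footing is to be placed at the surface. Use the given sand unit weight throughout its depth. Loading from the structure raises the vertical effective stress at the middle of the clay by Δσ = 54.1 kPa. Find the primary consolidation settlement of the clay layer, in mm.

Mid-depth of clay below the ground surface: z = 1 + 4.9/2 = 3.45 m.
Total vertical stress at mid-clay: σ_v = 19×1 + 17.5×2.45 = 61.875 kPa.
Pore pressure: u = 9.81×(3.45 − 0.38) = 30.117 kPa.
Initial effective stress: σ'_0 = σ_v − u = 61.875 − 30.117 = 31.758 kPa.
Final effective stress: σ'_f = σ'_0 + Δσ = 31.758 + 54.1 = 85.858 kPa.
Normally consolidated clay, so the full stress increment lies on the virgin compression line:
S_c = C_c·H/(1+e₀)·log₁₀(σ'_f/σ'_0) = 0.42×4.9/(1+0.84)×log₁₀(85.858/31.758)
    = 1.1185 × 0.43193 = 0.4831 m

S_c ≈ 483 mm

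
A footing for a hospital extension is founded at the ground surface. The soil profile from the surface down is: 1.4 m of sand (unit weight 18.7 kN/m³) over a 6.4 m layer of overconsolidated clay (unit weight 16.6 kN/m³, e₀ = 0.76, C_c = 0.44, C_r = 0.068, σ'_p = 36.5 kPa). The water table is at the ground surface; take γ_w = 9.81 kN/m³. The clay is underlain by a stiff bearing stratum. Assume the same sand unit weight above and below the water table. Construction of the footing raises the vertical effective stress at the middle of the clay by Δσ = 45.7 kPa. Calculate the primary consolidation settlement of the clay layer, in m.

Mid-depth of clay below the ground surface: z = 1.4 + 6.4/2 = 4.6 m.
Total vertical stress at mid-clay: σ_v = 18.7×1.4 + 16.6×3.2 = 79.3 kPa.
Pore pressure: u = 9.81×(4.6 − 0) = 45.126 kPa.
Initial effective stress: σ'_0 = σ_v − u = 79.3 − 45.126 = 34.174 kPa.
Final effective stress: σ'_f = 34.174 + 45.7 = 79.874 kPa.
σ'_f = 79.874 > σ'_p = 36.5 kPa, so the stress path crosses the preconsolidation pressure — recompression up to σ'_p, then virgin compression beyond:
S_c = H/(1+e₀)·[C_r·log₁₀(σ'_p/σ'_0) + C_c·log₁₀(σ'_f/σ'_p)]
    = 6.4/1.76 × [0.068×log₁₀(36.5/34.174) + 0.44×log₁₀(79.874/36.5)]
    = 3.6364 × [0.0019446 + 0.14965] = 0.5513 m

S_c ≈ 0.551 m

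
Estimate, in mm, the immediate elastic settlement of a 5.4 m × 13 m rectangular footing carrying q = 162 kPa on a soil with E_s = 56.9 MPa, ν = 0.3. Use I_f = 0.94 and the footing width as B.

Immediate (elastic) settlement: S_e = q·B·(1−ν²)/E_s · I_f.
E_s = 56.9 MPa = 56900 kPa.
S_e = 162 × 5.4 × (1 − 0.3²) / 56900 × 0.94
    = 162 × 5.4 × 0.91 / 56900 × 0.94
    = 0.01315 m = 13.15 mm

S_e ≈ 13.2 mm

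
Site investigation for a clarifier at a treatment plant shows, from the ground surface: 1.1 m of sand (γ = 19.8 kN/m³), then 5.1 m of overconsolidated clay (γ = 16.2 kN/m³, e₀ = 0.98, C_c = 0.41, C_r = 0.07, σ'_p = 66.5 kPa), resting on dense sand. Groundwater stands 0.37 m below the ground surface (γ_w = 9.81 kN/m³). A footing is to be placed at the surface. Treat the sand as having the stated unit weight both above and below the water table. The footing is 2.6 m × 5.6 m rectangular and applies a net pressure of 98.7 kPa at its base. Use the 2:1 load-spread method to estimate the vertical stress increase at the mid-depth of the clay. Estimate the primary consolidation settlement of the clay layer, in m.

S_c ≈ 0.0462 m

Mid-depth of clay below the ground surface: z = 1.1 + 5.1/2 = 3.65 m.
Total vertical stress at mid-clay: σ_v = 19.8×1.1 + 16.2×2.55 = 63.09 kPa.
Pore pressure: u = 9.81×(3.65 − 0.37) = 32.177 kPa.
Initial effective stress: σ'_0 = σ_v − u = 63.09 − 32.177 = 30.913 kPa.
Stress increase at mid-clay by the 2:1 spreading method:
Δσ = qBL/((B+z)(L+z)) = 98.7×2.6×5.6/((2.6+3.65)(5.6+3.65)) = 24.857 kPa
Final effective stress: σ'_f = 30.913 + 24.857 = 55.77 kPa.
σ'_f = 55.77 ≤ σ'_p = 66.5 kPa, so the clay remains overconsolidated and only the recompression index applies:
S_c = C_r·H/(1+e₀)·log₁₀(σ'_f/σ'_0) = 0.07×5.1/1.98×log₁₀(55.77/30.913)
    = 0.18031 × 0.25626 = 0.04621 m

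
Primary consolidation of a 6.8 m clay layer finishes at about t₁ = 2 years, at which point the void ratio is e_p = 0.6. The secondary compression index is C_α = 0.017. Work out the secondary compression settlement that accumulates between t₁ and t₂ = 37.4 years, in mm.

S_s ≈ 91.9 mm

Secondary compression: S_s = C_α·H/(1+e_p)·log₁₀(t₂/t₁)
S_s = 0.017×6.8/(1+0.6)×log₁₀(37.4/2)
    = 0.07225 × 1.272 = 0.09189 m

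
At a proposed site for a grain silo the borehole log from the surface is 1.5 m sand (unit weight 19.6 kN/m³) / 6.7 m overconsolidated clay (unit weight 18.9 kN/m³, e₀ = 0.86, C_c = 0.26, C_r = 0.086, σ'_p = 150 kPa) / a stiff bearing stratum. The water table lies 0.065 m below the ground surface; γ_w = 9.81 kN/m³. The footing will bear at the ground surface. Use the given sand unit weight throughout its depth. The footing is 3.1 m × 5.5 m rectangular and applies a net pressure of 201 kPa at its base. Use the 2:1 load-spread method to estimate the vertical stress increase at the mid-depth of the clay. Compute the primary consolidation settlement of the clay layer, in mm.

Mid-depth of clay below the ground surface: z = 1.5 + 6.7/2 = 4.85 m.
Total vertical stress at mid-clay: σ_v = 19.6×1.5 + 18.9×3.35 = 92.715 kPa.
Pore pressure: u = 9.81×(4.85 − 0.065) = 46.941 kPa.
Initial effective stress: σ'_0 = σ_v − u = 92.715 − 46.941 = 45.774 kPa.
Stress increase at mid-clay by the 2:1 spreading method:
Δσ = qBL/((B+z)(L+z)) = 201×3.1×5.5/((3.1+4.85)(5.5+4.85)) = 41.65 kPa
Final effective stress: σ'_f = 45.774 + 41.65 = 87.424 kPa.
σ'_f = 87.424 ≤ σ'_p = 150 kPa, so the clay remains overconsolidated and only the recompression index applies:
S_c = C_r·H/(1+e₀)·log₁₀(σ'_f/σ'_0) = 0.086×6.7/1.86×log₁₀(87.424/45.774)
    = 0.30979 × 0.28101 = 0.08705 m

S_c ≈ 87.1 mm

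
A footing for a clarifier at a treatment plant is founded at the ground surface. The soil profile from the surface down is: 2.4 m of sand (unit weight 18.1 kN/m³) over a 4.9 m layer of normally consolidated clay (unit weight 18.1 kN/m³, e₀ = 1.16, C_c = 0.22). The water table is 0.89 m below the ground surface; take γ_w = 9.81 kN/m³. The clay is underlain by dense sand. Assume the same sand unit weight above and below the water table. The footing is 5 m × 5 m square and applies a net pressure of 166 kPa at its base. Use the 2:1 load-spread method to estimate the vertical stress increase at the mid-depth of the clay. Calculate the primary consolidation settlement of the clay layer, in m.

S_c ≈ 0.136 m

Mid-depth of clay below the ground surface: z = 2.4 + 4.9/2 = 4.85 m.
Total vertical stress at mid-clay: σ_v = 18.1×2.4 + 18.1×2.45 = 87.785 kPa.
Pore pressure: u = 9.81×(4.85 − 0.89) = 38.848 kPa.
Initial effective stress: σ'_0 = σ_v − u = 87.785 − 38.848 = 48.937 kPa.
Stress increase at mid-clay by the 2:1 spreading method:
Δσ = qBL/((B+z)(L+z)) = 166×5×5/((5+4.85)(5+4.85)) = 42.774 kPa
Final effective stress: σ'_f = σ'_0 + Δσ = 48.937 + 42.774 = 91.711 kPa.
Normally consolidated clay, so the full stress increment lies on the virgin compression line:
S_c = C_c·H/(1+e₀)·log₁₀(σ'_f/σ'_0) = 0.22×4.9/(1+1.16)×log₁₀(91.711/48.937)
    = 0.49907 × 0.27278 = 0.1361 m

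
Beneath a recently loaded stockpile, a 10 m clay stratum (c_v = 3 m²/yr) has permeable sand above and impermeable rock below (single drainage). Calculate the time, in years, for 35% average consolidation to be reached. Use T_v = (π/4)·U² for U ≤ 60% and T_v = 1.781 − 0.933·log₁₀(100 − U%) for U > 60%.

Drainage path length: H_d = H = 10 m (single drainage).
U ≤ 60%: T_v = (π/4)·U² = (π/4)×0.35² = 0.096211.
t = T_v·H_d²/c_v = 0.096211×10²/3 = 3.207 years.

t ≈ 3.21 years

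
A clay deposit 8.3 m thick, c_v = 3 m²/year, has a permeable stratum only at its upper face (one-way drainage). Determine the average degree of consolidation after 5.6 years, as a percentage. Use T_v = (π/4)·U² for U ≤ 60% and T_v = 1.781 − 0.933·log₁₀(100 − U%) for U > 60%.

U ≈ 55.7 %

Drainage path length: H_d = H = 8.3 m (single drainage).
T_v = c_v·t/H_d² = 3×5.6/8.3² = 0.24387.
T_v = 0.24387 corresponds to the U ≤ 60% branch:
U = √(4T_v/π) = 0.5572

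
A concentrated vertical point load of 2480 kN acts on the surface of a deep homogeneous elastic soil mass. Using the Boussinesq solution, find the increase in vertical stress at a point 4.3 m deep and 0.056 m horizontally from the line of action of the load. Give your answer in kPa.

Δσ_z ≈ 64 kPa

Boussinesq vertical stress below a point load on an elastic half-space:
Δσ_z = 3P/(2πz²) · [1 + (r/z)²]^(−5/2)
r/z = 0.056/4.3 = 0.013023; [1+(r/z)²]^(−5/2) = 0.99958.
Δσ_z = 3×2480/(2π×4.3²) × 0.99958 = 64.041 × 0.99958 = 64.01 kPa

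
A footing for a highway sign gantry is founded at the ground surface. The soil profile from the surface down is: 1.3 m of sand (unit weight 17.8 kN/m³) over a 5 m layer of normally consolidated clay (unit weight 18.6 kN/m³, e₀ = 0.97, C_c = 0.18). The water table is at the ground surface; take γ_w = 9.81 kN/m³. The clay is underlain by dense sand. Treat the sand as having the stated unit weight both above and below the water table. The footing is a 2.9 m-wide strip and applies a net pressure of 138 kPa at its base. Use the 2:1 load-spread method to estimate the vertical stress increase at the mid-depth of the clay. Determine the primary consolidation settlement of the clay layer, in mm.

Mid-depth of clay below the ground surface: z = 1.3 + 5/2 = 3.8 m.
Total vertical stress at mid-clay: σ_v = 17.8×1.3 + 18.6×2.5 = 69.64 kPa.
Pore pressure: u = 9.81×(3.8 − 0) = 37.278 kPa.
Initial effective stress: σ'_0 = σ_v − u = 69.64 − 37.278 = 32.362 kPa.
Stress increase at mid-clay by the 2:1 spreading method:
Δσ = qB/(B+z) = 138×2.9/(2.9+3.8) = 59.731 kPa
Final effective stress: σ'_f = σ'_0 + Δσ = 32.362 + 59.731 = 92.093 kPa.
Normally consolidated clay, so the full stress increment lies on the virgin compression line:
S_c = C_c·H/(1+e₀)·log₁₀(σ'_f/σ'_0) = 0.18×5/(1+0.97)×log₁₀(92.093/32.362)
    = 0.45685 × 0.45419 = 0.2075 m

S_c ≈ 207 mm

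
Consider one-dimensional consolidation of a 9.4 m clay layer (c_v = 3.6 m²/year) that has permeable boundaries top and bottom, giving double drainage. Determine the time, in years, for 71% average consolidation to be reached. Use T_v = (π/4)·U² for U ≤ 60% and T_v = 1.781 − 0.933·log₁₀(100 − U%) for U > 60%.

t ≈ 2.56 years

Drainage path length: H_d = H/2 = 4.7 m (double drainage).
U > 60%: T_v = 1.781 − 0.933·log₁₀(100 − 71) = 0.41658.
t = T_v·H_d²/c_v = 0.41658×4.7²/3.6 = 2.556 years.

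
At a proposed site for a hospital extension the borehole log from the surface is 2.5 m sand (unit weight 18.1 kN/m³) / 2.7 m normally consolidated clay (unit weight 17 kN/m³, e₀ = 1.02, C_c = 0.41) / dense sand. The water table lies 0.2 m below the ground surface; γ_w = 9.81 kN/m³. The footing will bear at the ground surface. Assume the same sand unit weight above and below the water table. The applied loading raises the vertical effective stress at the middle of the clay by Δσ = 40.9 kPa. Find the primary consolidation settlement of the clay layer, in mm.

Mid-depth of clay below the ground surface: z = 2.5 + 2.7/2 = 3.85 m.
Total vertical stress at mid-clay: σ_v = 18.1×2.5 + 17×1.35 = 68.2 kPa.
Pore pressure: u = 9.81×(3.85 − 0.2) = 35.806 kPa.
Initial effective stress: σ'_0 = σ_v − u = 68.2 − 35.806 = 32.394 kPa.
Final effective stress: σ'_f = σ'_0 + Δσ = 32.394 + 40.9 = 73.294 kPa.
Normally consolidated clay, so the full stress increment lies on the virgin compression line:
S_c = C_c·H/(1+e₀)·log₁₀(σ'_f/σ'_0) = 0.41×2.7/(1+1.02)×log₁₀(73.294/32.394)
    = 0.54802 × 0.3546 = 0.1943 m

S_c ≈ 194 mm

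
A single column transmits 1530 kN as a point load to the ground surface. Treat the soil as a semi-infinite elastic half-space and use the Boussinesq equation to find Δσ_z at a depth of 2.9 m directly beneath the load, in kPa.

Boussinesq vertical stress below a point load on an elastic half-space:
Δσ_z = 3P/(2πz²) · [1 + (r/z)²]^(−5/2)
r/z = 0/2.9 = 0; [1+(r/z)²]^(−5/2) = 1.
Δσ_z = 3×1530/(2π×2.9²) × 1 = 86.863 × 1 = 86.86 kPa

Δσ_z ≈ 86.9 kPa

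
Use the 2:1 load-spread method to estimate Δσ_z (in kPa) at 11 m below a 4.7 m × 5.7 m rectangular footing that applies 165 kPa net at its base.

By the 2:1 method the load spreads at 1 horizontal : 2 vertical, so at depth z the loaded area has grown by z in each plan dimension:
Δσ = qBL/((B+z)(L+z)) = 165×4.7×5.7/((4.7+11)(5.7+11)) = 16.859 kPa

Δσ_z ≈ 16.9 kPa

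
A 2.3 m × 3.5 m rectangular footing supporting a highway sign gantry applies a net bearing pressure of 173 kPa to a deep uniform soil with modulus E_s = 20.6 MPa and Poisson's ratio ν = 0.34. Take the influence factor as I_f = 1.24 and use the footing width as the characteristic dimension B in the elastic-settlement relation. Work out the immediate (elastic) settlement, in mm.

S_e ≈ 21.2 mm

Immediate (elastic) settlement: S_e = q·B·(1−ν²)/E_s · I_f.
E_s = 20.6 MPa = 20600 kPa.
S_e = 173 × 2.3 × (1 − 0.34²) / 20600 × 1.24
    = 173 × 2.3 × 0.8844 / 20600 × 1.24
    = 0.02118 m = 21.18 mm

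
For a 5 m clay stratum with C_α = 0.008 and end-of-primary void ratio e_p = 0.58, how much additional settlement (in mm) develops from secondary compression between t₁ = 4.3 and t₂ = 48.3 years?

S_s ≈ 26.6 mm

Secondary compression: S_s = C_α·H/(1+e_p)·log₁₀(t₂/t₁)
S_s = 0.008×5/(1+0.58)×log₁₀(48.3/4.3)
    = 0.02532 × 1.05 = 0.02659 m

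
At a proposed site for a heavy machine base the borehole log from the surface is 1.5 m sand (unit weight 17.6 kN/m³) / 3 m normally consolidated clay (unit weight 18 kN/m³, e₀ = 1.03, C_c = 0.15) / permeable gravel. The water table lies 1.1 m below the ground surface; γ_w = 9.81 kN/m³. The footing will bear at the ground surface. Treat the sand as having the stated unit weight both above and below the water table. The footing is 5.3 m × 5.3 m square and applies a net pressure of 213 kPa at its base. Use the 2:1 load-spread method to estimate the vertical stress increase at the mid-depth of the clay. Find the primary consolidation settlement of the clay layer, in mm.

Mid-depth of clay below the ground surface: z = 1.5 + 3/2 = 3 m.
Total vertical stress at mid-clay: σ_v = 17.6×1.5 + 18×1.5 = 53.4 kPa.
Pore pressure: u = 9.81×(3 − 1.1) = 18.639 kPa.
Initial effective stress: σ'_0 = σ_v − u = 53.4 − 18.639 = 34.761 kPa.
Stress increase at mid-clay by the 2:1 spreading method:
Δσ = qBL/((B+z)(L+z)) = 213×5.3×5.3/((5.3+3)(5.3+3)) = 86.851 kPa
Final effective stress: σ'_f = σ'_0 + Δσ = 34.761 + 86.851 = 121.61 kPa.
Normally consolidated clay, so the full stress increment lies on the virgin compression line:
S_c = C_c·H/(1+e₀)·log₁₀(σ'_f/σ'_0) = 0.15×3/(1+1.03)×log₁₀(121.61/34.761)
    = 0.22167 × 0.54388 = 0.1206 m

S_c ≈ 121 mm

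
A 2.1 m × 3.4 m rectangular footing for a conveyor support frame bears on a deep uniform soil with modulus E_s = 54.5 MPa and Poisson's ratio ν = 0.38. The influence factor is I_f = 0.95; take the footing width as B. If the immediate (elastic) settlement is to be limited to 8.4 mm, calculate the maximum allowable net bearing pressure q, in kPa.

q ≈ 268 kPa

E_s = 54.5 MPa = 54500 kPa.
S_e = q·B·(1−ν²)/E_s · I_f  ⇒  q = S_e·E_s / (B·(1−ν²)·I_f).
q = 0.0084 × 54500 / (2.1 × 0.8556 × 0.95) = 268.2 kPa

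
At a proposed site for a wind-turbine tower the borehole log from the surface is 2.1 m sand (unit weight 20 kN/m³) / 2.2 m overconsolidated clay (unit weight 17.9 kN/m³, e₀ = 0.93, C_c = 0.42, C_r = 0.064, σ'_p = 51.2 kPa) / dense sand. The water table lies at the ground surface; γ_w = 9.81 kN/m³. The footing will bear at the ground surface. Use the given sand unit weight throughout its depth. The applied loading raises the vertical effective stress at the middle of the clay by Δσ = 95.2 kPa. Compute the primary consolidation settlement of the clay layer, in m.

S_c ≈ 0.203 m

Mid-depth of clay below the ground surface: z = 2.1 + 2.2/2 = 3.2 m.
Total vertical stress at mid-clay: σ_v = 20×2.1 + 17.9×1.1 = 61.69 kPa.
Pore pressure: u = 9.81×(3.2 − 0) = 31.392 kPa.
Initial effective stress: σ'_0 = σ_v − u = 61.69 − 31.392 = 30.298 kPa.
Final effective stress: σ'_f = 30.298 + 95.2 = 125.5 kPa.
σ'_f = 125.5 > σ'_p = 51.2 kPa, so the stress path crosses the preconsolidation pressure — recompression up to σ'_p, then virgin compression beyond:
S_c = H/(1+e₀)·[C_r·log₁₀(σ'_p/σ'_0) + C_c·log₁₀(σ'_f/σ'_p)]
    = 2.2/1.93 × [0.064×log₁₀(51.2/30.298) + 0.42×log₁₀(125.5/51.2)]
    = 1.1399 × [0.014583 + 0.16354] = 0.203 m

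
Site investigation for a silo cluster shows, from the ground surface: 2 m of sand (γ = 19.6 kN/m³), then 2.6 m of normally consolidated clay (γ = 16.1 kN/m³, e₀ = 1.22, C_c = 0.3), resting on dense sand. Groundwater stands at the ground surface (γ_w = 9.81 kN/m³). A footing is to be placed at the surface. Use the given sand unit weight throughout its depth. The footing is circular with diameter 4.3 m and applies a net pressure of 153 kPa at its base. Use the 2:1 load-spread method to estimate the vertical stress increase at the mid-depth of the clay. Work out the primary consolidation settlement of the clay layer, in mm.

S_c ≈ 155 mm

Mid-depth of clay below the ground surface: z = 2 + 2.6/2 = 3.3 m.
Total vertical stress at mid-clay: σ_v = 19.6×2 + 16.1×1.3 = 60.13 kPa.
Pore pressure: u = 9.81×(3.3 − 0) = 32.373 kPa.
Initial effective stress: σ'_0 = σ_v − u = 60.13 − 32.373 = 27.757 kPa.
Stress increase at mid-clay by the 2:1 spreading method:
Δσ ≈ qD²/(D+z)² = 153×4.3²/(4.3+3.3)² = 48.978 kPa
Final effective stress: σ'_f = σ'_0 + Δσ = 27.757 + 48.978 = 76.735 kPa.
Normally consolidated clay, so the full stress increment lies on the virgin compression line:
S_c = C_c·H/(1+e₀)·log₁₀(σ'_f/σ'_0) = 0.3×2.6/(1+1.22)×log₁₀(76.735/27.757)
    = 0.35135 × 0.44162 = 0.1552 m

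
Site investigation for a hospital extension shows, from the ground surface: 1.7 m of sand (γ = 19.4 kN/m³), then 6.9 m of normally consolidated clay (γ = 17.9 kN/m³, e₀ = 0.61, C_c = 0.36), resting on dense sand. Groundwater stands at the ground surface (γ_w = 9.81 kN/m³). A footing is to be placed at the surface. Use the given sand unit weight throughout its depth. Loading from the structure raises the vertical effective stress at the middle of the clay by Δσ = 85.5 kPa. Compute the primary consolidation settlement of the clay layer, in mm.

Mid-depth of clay below the ground surface: z = 1.7 + 6.9/2 = 5.15 m.
Total vertical stress at mid-clay: σ_v = 19.4×1.7 + 17.9×3.45 = 94.735 kPa.
Pore pressure: u = 9.81×(5.15 − 0) = 50.522 kPa.
Initial effective stress: σ'_0 = σ_v − u = 94.735 − 50.522 = 44.213 kPa.
Final effective stress: σ'_f = σ'_0 + Δσ = 44.213 + 85.5 = 129.71 kPa.
Normally consolidated clay, so the full stress increment lies on the virgin compression line:
S_c = C_c·H/(1+e₀)·log₁₀(σ'_f/σ'_0) = 0.36×6.9/(1+0.61)×log₁₀(129.71/44.213)
    = 1.5429 × 0.46742 = 0.7212 m

S_c ≈ 721 mm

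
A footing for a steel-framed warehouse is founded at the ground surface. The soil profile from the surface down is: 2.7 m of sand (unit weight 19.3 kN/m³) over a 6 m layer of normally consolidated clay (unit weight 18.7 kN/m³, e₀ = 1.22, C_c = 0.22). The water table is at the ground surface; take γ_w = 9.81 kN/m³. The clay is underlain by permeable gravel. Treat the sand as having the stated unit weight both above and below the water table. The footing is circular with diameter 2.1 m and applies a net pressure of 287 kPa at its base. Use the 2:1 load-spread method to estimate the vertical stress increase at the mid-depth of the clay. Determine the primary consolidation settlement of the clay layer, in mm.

Mid-depth of clay below the ground surface: z = 2.7 + 6/2 = 5.7 m.
Total vertical stress at mid-clay: σ_v = 19.3×2.7 + 18.7×3 = 108.21 kPa.
Pore pressure: u = 9.81×(5.7 − 0) = 55.917 kPa.
Initial effective stress: σ'_0 = σ_v − u = 108.21 − 55.917 = 52.293 kPa.
Stress increase at mid-clay by the 2:1 spreading method:
Δσ ≈ qD²/(D+z)² = 287×2.1²/(2.1+5.7)² = 20.803 kPa
Final effective stress: σ'_f = σ'_0 + Δσ = 52.293 + 20.803 = 73.096 kPa.
Normally consolidated clay, so the full stress increment lies on the virgin compression line:
S_c = C_c·H/(1+e₀)·log₁₀(σ'_f/σ'_0) = 0.22×6/(1+1.22)×log₁₀(73.096/52.293)
    = 0.59459 × 0.14545 = 0.08648 m

S_c ≈ 86.5 mm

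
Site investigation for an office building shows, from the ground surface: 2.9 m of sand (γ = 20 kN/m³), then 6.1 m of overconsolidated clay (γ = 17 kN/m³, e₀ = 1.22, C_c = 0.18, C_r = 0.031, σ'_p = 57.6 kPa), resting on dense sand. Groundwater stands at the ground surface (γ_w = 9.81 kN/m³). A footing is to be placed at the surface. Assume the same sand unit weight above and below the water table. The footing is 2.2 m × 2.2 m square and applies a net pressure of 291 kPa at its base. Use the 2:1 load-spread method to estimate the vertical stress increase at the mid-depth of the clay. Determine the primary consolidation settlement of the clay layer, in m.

Mid-depth of clay below the ground surface: z = 2.9 + 6.1/2 = 5.95 m.
Total vertical stress at mid-clay: σ_v = 20×2.9 + 17×3.05 = 109.85 kPa.
Pore pressure: u = 9.81×(5.95 − 0) = 58.37 kPa.
Initial effective stress: σ'_0 = σ_v − u = 109.85 − 58.37 = 51.48 kPa.
Stress increase at mid-clay by the 2:1 spreading method:
Δσ = qBL/((B+z)(L+z)) = 291×2.2×2.2/((2.2+5.95)(2.2+5.95)) = 21.204 kPa
Final effective stress: σ'_f = 51.48 + 21.204 = 72.684 kPa.
σ'_f = 72.684 > σ'_p = 57.6 kPa, so the stress path crosses the preconsolidation pressure — recompression up to σ'_p, then virgin compression beyond:
S_c = H/(1+e₀)·[C_r·log₁₀(σ'_p/σ'_0) + C_c·log₁₀(σ'_f/σ'_p)]
    = 6.1/2.22 × [0.031×log₁₀(57.6/51.48) + 0.18×log₁₀(72.684/57.6)]
    = 2.7477 × [0.0015123 + 0.018183] = 0.05412 m

S_c ≈ 0.0541 m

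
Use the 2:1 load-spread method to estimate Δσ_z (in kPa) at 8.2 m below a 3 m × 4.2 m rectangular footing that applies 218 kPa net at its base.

By the 2:1 method the load spreads at 1 horizontal : 2 vertical, so at depth z the loaded area has grown by z in each plan dimension:
Δσ = qBL/((B+z)(L+z)) = 218×3×4.2/((3+8.2)(4.2+8.2)) = 19.778 kPa

Δσ_z ≈ 19.8 kPa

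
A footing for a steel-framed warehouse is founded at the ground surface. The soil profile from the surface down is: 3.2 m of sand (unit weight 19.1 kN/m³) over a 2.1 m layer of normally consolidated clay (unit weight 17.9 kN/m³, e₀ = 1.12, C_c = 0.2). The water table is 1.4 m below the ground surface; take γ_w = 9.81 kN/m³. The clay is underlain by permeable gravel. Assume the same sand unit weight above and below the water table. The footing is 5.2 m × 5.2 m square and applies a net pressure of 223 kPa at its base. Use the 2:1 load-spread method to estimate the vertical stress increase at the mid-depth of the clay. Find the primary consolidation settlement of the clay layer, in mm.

Mid-depth of clay below the ground surface: z = 3.2 + 2.1/2 = 4.25 m.
Total vertical stress at mid-clay: σ_v = 19.1×3.2 + 17.9×1.05 = 79.915 kPa.
Pore pressure: u = 9.81×(4.25 − 1.4) = 27.959 kPa.
Initial effective stress: σ'_0 = σ_v − u = 79.915 − 27.959 = 51.956 kPa.
Stress increase at mid-clay by the 2:1 spreading method:
Δσ = qBL/((B+z)(L+z)) = 223×5.2×5.2/((5.2+4.25)(5.2+4.25)) = 67.522 kPa
Final effective stress: σ'_f = σ'_0 + Δσ = 51.956 + 67.522 = 119.48 kPa.
Normally consolidated clay, so the full stress increment lies on the virgin compression line:
S_c = C_c·H/(1+e₀)·log₁₀(σ'_f/σ'_0) = 0.2×2.1/(1+1.12)×log₁₀(119.48/51.956)
    = 0.19811 × 0.36166 = 0.07165 m

S_c ≈ 71.6 mm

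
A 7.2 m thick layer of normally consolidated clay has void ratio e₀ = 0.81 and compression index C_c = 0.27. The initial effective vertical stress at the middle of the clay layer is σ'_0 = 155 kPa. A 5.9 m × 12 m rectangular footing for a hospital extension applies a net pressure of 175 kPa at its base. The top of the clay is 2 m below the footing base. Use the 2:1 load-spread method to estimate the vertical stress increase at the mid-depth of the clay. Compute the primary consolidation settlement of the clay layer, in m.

Mid-depth of clay below the footing base: z = 2 + 7.2/2 = 5.6 m.
Stress increase at mid-clay by the 2:1 spreading method:
Δσ = qBL/((B+z)(L+z)) = 175×5.9×12/((5.9+5.6)(12+5.6)) = 61.215 kPa
Final effective stress: σ'_f = σ'_0 + Δσ = 155 + 61.215 = 216.22 kPa.
Normally consolidated clay, so the full stress increment lies on the virgin compression line:
S_c = C_c·H/(1+e₀)·log₁₀(σ'_f/σ'_0) = 0.27×7.2/(1+0.81)×log₁₀(216.22/155)
    = 1.074 × 0.14456 = 0.1553 m

S_c ≈ 0.155 m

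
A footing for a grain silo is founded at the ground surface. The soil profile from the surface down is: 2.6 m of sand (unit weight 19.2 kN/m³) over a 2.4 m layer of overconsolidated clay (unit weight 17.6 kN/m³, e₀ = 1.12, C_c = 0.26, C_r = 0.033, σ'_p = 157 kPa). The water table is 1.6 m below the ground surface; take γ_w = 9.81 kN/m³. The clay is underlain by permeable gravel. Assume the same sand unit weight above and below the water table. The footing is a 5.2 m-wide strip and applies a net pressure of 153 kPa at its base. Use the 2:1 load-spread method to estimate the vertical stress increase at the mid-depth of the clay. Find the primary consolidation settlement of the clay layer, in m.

Mid-depth of clay below the ground surface: z = 2.6 + 2.4/2 = 3.8 m.
Total vertical stress at mid-clay: σ_v = 19.2×2.6 + 17.6×1.2 = 71.04 kPa.
Pore pressure: u = 9.81×(3.8 − 1.6) = 21.582 kPa.
Initial effective stress: σ'_0 = σ_v − u = 71.04 − 21.582 = 49.458 kPa.
Stress increase at mid-clay by the 2:1 spreading method:
Δσ = qB/(B+z) = 153×5.2/(5.2+3.8) = 88.4 kPa
Final effective stress: σ'_f = 49.458 + 88.4 = 137.86 kPa.
σ'_f = 137.86 ≤ σ'_p = 157 kPa, so the clay remains overconsolidated and only the recompression index applies:
S_c = C_r·H/(1+e₀)·log₁₀(σ'_f/σ'_0) = 0.033×2.4/2.12×log₁₀(137.86/49.458)
    = 0.037359 × 0.4452 = 0.01663 m

S_c ≈ 0.0166 m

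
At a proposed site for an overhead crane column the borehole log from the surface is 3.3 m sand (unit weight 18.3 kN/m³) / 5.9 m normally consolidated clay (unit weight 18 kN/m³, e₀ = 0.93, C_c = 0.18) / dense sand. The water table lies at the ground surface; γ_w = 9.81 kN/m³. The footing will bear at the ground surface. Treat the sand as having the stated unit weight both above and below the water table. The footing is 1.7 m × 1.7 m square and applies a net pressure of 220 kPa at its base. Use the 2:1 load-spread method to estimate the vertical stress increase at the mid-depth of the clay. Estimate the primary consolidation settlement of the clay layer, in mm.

S_c ≈ 42.1 mm

Mid-depth of clay below the ground surface: z = 3.3 + 5.9/2 = 6.25 m.
Total vertical stress at mid-clay: σ_v = 18.3×3.3 + 18×2.95 = 113.49 kPa.
Pore pressure: u = 9.81×(6.25 − 0) = 61.312 kPa.
Initial effective stress: σ'_0 = σ_v − u = 113.49 − 61.312 = 52.178 kPa.
Stress increase at mid-clay by the 2:1 spreading method:
Δσ = qBL/((B+z)(L+z)) = 220×1.7×1.7/((1.7+6.25)(1.7+6.25)) = 10.06 kPa
Final effective stress: σ'_f = σ'_0 + Δσ = 52.178 + 10.06 = 62.238 kPa.
Normally consolidated clay, so the full stress increment lies on the virgin compression line:
S_c = C_c·H/(1+e₀)·log₁₀(σ'_f/σ'_0) = 0.18×5.9/(1+0.93)×log₁₀(62.238/52.178)
    = 0.55026 × 0.076568 = 0.04213 m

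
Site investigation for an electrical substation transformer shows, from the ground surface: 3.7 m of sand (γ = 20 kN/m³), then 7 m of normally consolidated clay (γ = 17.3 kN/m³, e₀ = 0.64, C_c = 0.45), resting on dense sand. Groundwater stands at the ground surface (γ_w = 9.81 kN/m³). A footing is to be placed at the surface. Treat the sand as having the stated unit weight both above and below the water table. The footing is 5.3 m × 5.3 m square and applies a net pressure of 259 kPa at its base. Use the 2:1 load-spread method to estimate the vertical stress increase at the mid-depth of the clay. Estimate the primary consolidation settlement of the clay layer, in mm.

Mid-depth of clay below the ground surface: z = 3.7 + 7/2 = 7.2 m.
Total vertical stress at mid-clay: σ_v = 20×3.7 + 17.3×3.5 = 134.55 kPa.
Pore pressure: u = 9.81×(7.2 − 0) = 70.632 kPa.
Initial effective stress: σ'_0 = σ_v − u = 134.55 − 70.632 = 63.918 kPa.
Stress increase at mid-clay by the 2:1 spreading method:
Δσ = qBL/((B+z)(L+z)) = 259×5.3×5.3/((5.3+7.2)(5.3+7.2)) = 46.562 kPa
Final effective stress: σ'_f = σ'_0 + Δσ = 63.918 + 46.562 = 110.48 kPa.
Normally consolidated clay, so the full stress increment lies on the virgin compression line:
S_c = C_c·H/(1+e₀)·log₁₀(σ'_f/σ'_0) = 0.45×7/(1+0.64)×log₁₀(110.48/63.918)
    = 1.9207 × 0.23766 = 0.4565 m

S_c ≈ 456 mm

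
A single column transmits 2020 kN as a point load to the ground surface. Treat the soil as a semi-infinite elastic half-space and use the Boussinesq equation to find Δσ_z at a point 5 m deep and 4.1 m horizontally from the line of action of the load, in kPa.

Δσ_z ≈ 10.7 kPa

Boussinesq vertical stress below a point load on an elastic half-space:
Δσ_z = 3P/(2πz²) · [1 + (r/z)²]^(−5/2)
r/z = 4.1/5 = 0.82; [1+(r/z)²]^(−5/2) = 0.27647.
Δσ_z = 3×2020/(2π×5²) × 0.27647 = 38.579 × 0.27647 = 10.67 kPa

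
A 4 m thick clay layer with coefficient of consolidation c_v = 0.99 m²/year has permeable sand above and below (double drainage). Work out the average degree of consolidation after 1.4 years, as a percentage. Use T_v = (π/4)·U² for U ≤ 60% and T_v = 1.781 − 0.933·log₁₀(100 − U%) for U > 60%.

Drainage path length: H_d = H/2 = 2 m (double drainage).
T_v = c_v·t/H_d² = 0.99×1.4/2² = 0.3465.
T_v = 0.3465 corresponds to the U > 60% branch:
U = 1 − 10^((1.781 − T_v)/0.933)/100 = 0.6552

U ≈ 65.5 %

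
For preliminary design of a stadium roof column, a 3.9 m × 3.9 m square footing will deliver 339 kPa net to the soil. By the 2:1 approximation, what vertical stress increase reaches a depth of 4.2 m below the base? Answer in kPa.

By the 2:1 method the load spreads at 1 horizontal : 2 vertical, so at depth z the loaded area has grown by z in each plan dimension:
Δσ = qBL/((B+z)(L+z)) = 339×3.9×3.9/((3.9+4.2)(3.9+4.2)) = 78.588 kPa

Δσ_z ≈ 78.6 kPa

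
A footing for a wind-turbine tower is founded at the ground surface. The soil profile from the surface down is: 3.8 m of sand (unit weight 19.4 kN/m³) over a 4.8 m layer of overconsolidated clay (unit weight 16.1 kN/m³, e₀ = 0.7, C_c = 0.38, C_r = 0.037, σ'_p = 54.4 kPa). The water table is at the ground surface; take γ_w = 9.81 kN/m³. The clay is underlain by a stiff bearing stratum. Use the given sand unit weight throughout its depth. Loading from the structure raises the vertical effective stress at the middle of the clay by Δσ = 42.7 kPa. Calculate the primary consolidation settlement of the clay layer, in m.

Mid-depth of clay below the ground surface: z = 3.8 + 4.8/2 = 6.2 m.
Total vertical stress at mid-clay: σ_v = 19.4×3.8 + 16.1×2.4 = 112.36 kPa.
Pore pressure: u = 9.81×(6.2 − 0) = 60.822 kPa.
Initial effective stress: σ'_0 = σ_v − u = 112.36 − 60.822 = 51.538 kPa.
Final effective stress: σ'_f = 51.538 + 42.7 = 94.238 kPa.
σ'_f = 94.238 > σ'_p = 54.4 kPa, so the stress path crosses the preconsolidation pressure — recompression up to σ'_p, then virgin compression beyond:
S_c = H/(1+e₀)·[C_r·log₁₀(σ'_p/σ'_0) + C_c·log₁₀(σ'_f/σ'_p)]
    = 4.8/1.7 × [0.037×log₁₀(54.4/51.538) + 0.38×log₁₀(94.238/54.4)]
    = 2.8235 × [0.00086844 + 0.090678] = 0.2585 m

S_c ≈ 0.258 m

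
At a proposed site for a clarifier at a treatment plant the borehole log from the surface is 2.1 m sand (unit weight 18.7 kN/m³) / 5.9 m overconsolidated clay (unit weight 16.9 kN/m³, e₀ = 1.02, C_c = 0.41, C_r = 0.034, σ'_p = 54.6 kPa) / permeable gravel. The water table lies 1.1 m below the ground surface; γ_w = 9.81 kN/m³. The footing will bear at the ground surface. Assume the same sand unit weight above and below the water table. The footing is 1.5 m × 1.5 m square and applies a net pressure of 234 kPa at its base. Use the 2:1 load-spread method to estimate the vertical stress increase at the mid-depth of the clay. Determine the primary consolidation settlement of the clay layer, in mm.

Mid-depth of clay below the ground surface: z = 2.1 + 5.9/2 = 5.05 m.
Total vertical stress at mid-clay: σ_v = 18.7×2.1 + 16.9×2.95 = 89.125 kPa.
Pore pressure: u = 9.81×(5.05 − 1.1) = 38.75 kPa.
Initial effective stress: σ'_0 = σ_v − u = 89.125 − 38.75 = 50.375 kPa.
Stress increase at mid-clay by the 2:1 spreading method:
Δσ = qBL/((B+z)(L+z)) = 234×1.5×1.5/((1.5+5.05)(1.5+5.05)) = 12.272 kPa
Final effective stress: σ'_f = 50.375 + 12.272 = 62.647 kPa.
σ'_f = 62.647 > σ'_p = 54.6 kPa, so the stress path crosses the preconsolidation pressure — recompression up to σ'_p, then virgin compression beyond:
S_c = H/(1+e₀)·[C_r·log₁₀(σ'_p/σ'_0) + C_c·log₁₀(σ'_f/σ'_p)]
    = 5.9/2.02 × [0.034×log₁₀(54.6/50.375) + 0.41×log₁₀(62.647/54.6)]
    = 2.9208 × [0.0011892 + 0.02448] = 0.07497 m

S_c ≈ 75 mm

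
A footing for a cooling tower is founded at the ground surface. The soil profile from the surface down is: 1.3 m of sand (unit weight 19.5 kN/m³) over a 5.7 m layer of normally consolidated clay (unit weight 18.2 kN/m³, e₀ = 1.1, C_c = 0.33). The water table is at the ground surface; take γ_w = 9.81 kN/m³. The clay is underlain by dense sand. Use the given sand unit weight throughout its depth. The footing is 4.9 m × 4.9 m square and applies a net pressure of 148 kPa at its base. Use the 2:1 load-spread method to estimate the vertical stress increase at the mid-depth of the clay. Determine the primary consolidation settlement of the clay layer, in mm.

S_c ≈ 305 mm

Mid-depth of clay below the ground surface: z = 1.3 + 5.7/2 = 4.15 m.
Total vertical stress at mid-clay: σ_v = 19.5×1.3 + 18.2×2.85 = 77.22 kPa.
Pore pressure: u = 9.81×(4.15 − 0) = 40.712 kPa.
Initial effective stress: σ'_0 = σ_v − u = 77.22 − 40.712 = 36.508 kPa.
Stress increase at mid-clay by the 2:1 spreading method:
Δσ = qBL/((B+z)(L+z)) = 148×4.9×4.9/((4.9+4.15)(4.9+4.15)) = 43.387 kPa
Final effective stress: σ'_f = σ'_0 + Δσ = 36.508 + 43.387 = 79.895 kPa.
Normally consolidated clay, so the full stress increment lies on the virgin compression line:
S_c = C_c·H/(1+e₀)·log₁₀(σ'_f/σ'_0) = 0.33×5.7/(1+1.1)×log₁₀(79.895/36.508)
    = 0.89571 × 0.34013 = 0.3047 m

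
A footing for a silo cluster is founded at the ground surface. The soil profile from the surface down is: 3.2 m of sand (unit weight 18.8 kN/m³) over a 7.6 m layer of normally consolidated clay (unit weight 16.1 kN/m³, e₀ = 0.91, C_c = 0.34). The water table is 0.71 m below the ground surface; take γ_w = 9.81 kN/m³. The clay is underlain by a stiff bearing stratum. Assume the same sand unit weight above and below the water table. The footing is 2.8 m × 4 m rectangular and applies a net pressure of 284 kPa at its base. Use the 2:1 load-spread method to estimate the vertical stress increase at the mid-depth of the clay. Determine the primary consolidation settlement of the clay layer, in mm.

Mid-depth of clay below the ground surface: z = 3.2 + 7.6/2 = 7 m.
Total vertical stress at mid-clay: σ_v = 18.8×3.2 + 16.1×3.8 = 121.34 kPa.
Pore pressure: u = 9.81×(7 − 0.71) = 61.705 kPa.
Initial effective stress: σ'_0 = σ_v − u = 121.34 − 61.705 = 59.635 kPa.
Stress increase at mid-clay by the 2:1 spreading method:
Δσ = qBL/((B+z)(L+z)) = 284×2.8×4/((2.8+7)(4+7)) = 29.506 kPa
Final effective stress: σ'_f = σ'_0 + Δσ = 59.635 + 29.506 = 89.141 kPa.
Normally consolidated clay, so the full stress increment lies on the virgin compression line:
S_c = C_c·H/(1+e₀)·log₁₀(σ'_f/σ'_0) = 0.34×7.6/(1+0.91)×log₁₀(89.141/59.635)
    = 1.3529 × 0.17458 = 0.2362 m

S_c ≈ 236 mm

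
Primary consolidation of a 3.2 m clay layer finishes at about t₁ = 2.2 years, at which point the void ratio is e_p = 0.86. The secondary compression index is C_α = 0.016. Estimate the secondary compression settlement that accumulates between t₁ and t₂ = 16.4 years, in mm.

S_s ≈ 24 mm

Secondary compression: S_s = C_α·H/(1+e_p)·log₁₀(t₂/t₁)
S_s = 0.016×3.2/(1+0.86)×log₁₀(16.4/2.2)
    = 0.02753 × 0.8724 = 0.02402 m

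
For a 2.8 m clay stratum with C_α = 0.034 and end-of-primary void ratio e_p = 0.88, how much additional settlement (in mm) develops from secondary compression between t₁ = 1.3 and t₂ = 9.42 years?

Secondary compression: S_s = C_α·H/(1+e_p)·log₁₀(t₂/t₁)
S_s = 0.034×2.8/(1+0.88)×log₁₀(9.42/1.3)
    = 0.05064 × 0.8601 = 0.04355 m

S_s ≈ 43.6 mm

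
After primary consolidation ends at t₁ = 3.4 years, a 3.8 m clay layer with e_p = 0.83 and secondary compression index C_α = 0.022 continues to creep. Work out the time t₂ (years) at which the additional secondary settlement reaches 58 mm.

S_s = C_α·H/(1+e_p)·log₁₀(t₂/t₁) ⇒ log₁₀(t₂/t₁) = S_s·(1+e_p)/(C_α·H).
log₁₀(t₂/t₁) = 0.058 × (1+0.83) / (0.022×3.8) = 1.27
t₂ = t₁ × 10^1.27 = 3.4 × 18.6 = 63.26 years

t₂ ≈ 63.3 years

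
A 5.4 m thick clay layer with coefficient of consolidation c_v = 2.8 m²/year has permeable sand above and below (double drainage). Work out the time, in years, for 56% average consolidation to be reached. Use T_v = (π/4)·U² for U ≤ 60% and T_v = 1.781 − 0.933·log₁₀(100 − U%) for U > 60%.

t ≈ 0.641 years

Drainage path length: H_d = H/2 = 2.7 m (double drainage).
U ≤ 60%: T_v = (π/4)·U² = (π/4)×0.56² = 0.2463.
t = T_v·H_d²/c_v = 0.2463×2.7²/2.8 = 0.6413 years.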